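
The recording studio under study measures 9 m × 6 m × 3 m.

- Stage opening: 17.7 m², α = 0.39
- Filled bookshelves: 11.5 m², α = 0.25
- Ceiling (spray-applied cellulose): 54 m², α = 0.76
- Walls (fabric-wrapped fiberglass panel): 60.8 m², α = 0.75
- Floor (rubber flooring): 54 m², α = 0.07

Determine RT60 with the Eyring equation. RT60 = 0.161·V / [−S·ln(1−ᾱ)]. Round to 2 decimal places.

Total surface area S = 17.7 + 11.5 + 54 + 60.8 + 54 = 198.0 m².
Absorption A = 17.7·0.39 + 11.5·0.25 + 54·0.76 + 60.8·0.75 + 54·0.07 = 100.198 sabins.
ᾱ = 100.198 / 198.0 = 0.5061.
Eyring denominator: −S ln(1−ᾱ) = 139.674.
V = 9 × 6 × 3 = 162 m³.
T = 0.161·V/[−S·ln(1−ᾱ)] = 0.161·162/139.674 = 0.19 s.

0.19 s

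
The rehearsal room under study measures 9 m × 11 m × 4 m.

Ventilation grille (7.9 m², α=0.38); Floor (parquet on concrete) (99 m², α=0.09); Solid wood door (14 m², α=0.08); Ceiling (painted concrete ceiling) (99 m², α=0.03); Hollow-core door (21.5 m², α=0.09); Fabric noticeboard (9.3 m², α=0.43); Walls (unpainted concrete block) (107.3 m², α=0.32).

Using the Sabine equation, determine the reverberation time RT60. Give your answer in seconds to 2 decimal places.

Summing Sᵢαᵢ: 3.002 + 8.910 + 1.120 + 2.970 + 1.935 + 3.999 + 34.336 → A = 56.272 sabins.
Room volume: 396 m³.
RT60 = 0.161 · V / A = 0.161 × 396 / 56.272 = 1.13 s.

1.13 seconds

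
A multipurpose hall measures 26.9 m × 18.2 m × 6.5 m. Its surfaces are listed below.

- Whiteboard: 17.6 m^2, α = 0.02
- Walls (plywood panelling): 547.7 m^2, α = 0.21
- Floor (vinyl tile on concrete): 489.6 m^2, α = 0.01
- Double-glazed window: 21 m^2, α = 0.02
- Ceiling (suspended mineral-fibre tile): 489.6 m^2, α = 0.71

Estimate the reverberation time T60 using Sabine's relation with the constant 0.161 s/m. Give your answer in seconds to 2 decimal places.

Equivalent absorption area: A = 17.6×0.02 + 547.7×0.21 + 489.6×0.01 + 21×0.02 + 489.6×0.71 = 468.301 m^2.
V = 26.9·18.2·6.5 = 3182.27 m³.
RT60 = 0.161 · V / A = 0.161 × 3182.27 / 468.301 = 1.09 s.

1.09 seconds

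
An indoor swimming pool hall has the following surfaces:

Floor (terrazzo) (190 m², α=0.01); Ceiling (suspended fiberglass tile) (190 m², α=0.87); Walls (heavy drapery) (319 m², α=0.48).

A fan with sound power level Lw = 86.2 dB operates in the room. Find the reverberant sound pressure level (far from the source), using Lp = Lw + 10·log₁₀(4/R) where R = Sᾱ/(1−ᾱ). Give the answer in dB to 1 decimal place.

Σ(Sᵢαᵢ) = 190·0.01 + 190·0.87 + 319·0.48 = 320.320; total area S = 699.0 m².
ᾱ = 320.320/699.0 = 0.4583; R = Sᾱ/(1−ᾱ) = 320.320/(1−0.4583) = 591.324 m².
Lp = 86.2 + 10·log₁₀(4/591.324) = 86.2 + (-21.70) = 64.5 dB.

64.5 dB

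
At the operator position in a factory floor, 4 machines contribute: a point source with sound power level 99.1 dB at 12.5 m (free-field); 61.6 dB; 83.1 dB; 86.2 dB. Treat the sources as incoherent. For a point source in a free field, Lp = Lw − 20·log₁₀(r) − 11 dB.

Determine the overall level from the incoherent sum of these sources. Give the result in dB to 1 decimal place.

88.0 dB

Source at 12.5 m: Lp = 99.1 − 20·log₁₀(12.5) − 11 = 66.2 dB.
Sum in the linear (power) domain: Σ 10^(Lᵢ/10) = 10^(66.2/10) + 10^(61.6/10) + 10^(83.1/10) + 10^(86.2/10) = 6.267e+08.
L_total = 10·log₁₀(6.267e+08) = 88.0 dB.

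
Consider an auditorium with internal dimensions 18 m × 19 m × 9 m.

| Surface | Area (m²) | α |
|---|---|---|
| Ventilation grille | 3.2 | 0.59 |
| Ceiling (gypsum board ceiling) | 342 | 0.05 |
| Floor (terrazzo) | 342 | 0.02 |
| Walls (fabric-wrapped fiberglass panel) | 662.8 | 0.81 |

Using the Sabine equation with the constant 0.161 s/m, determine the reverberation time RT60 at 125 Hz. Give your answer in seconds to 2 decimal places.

0.88 seconds

A = Σ Sᵢαᵢ = 3.2*0.59 + 342*0.05 + 342*0.02 + 662.8*0.81 = 562.696 sabins.
V = 18·19·9 = 3078 m³.
RT60 = 0.161 · V / A = 0.161 × 3078 / 562.696 = 0.88 s.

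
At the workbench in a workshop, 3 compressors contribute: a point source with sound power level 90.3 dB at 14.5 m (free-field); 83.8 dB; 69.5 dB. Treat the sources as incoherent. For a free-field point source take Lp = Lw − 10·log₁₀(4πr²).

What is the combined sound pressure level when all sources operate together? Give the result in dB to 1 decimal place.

84.0 dB

Source at 14.5 m: Lp = 90.3 − 10·log₁₀(4π·14.5²) = 90.3 − 10·log₁₀(2642.079) = 56.1 dB.
Σ 10^(Lᵢ/10) = 2.492e+08.
Back to dB: 10·log₁₀ Σ = 84.0 dB.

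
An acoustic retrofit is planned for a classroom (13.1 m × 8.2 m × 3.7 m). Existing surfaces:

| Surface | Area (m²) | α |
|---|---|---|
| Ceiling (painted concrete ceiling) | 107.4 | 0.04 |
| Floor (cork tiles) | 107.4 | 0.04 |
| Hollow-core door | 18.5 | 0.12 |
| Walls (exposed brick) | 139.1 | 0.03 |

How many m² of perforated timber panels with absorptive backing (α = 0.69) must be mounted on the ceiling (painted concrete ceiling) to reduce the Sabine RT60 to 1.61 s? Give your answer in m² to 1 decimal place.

Equivalent absorption area: A₁ = 107.4*0.04 + 107.4*0.04 + 18.5*0.12 + 139.1*0.03 = 14.985 m².
Required A₂ = 0.161·397.454/1.61 = 39.745 sabins.
Absorption to add: 39.745 − 14.985 = 24.760 sabins.
Each m² of panel replacing the ceiling (painted concrete ceiling) adds (0.69 − 0.04) = 0.65 sabins.
Area = ΔA/Δα = 24.760/0.65 = 38.1 m².

38.1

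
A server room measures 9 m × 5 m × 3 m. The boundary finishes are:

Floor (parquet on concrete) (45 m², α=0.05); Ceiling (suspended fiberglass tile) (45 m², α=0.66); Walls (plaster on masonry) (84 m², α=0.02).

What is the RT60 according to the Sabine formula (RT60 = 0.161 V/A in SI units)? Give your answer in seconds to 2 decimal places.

Equivalent absorption area: A = 45·0.05 + 45·0.66 + 84·0.02 = 33.630 m².
Volume V = 9 × 5 × 3 = 135 m³.
RT60 = 0.161 · V / A = 0.161 × 135 / 33.630 = 0.65 s.

0.65 seconds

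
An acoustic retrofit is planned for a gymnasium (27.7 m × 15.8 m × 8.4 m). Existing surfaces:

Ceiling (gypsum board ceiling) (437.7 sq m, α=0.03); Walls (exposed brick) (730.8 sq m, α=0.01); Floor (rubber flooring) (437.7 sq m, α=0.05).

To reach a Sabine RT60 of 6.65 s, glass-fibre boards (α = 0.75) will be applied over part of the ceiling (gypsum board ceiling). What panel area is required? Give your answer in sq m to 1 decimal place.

A₁ = Σ Sᵢαᵢ = 437.7·0.03 + 730.8·0.01 + 437.7·0.05 = 42.324 sabins.
V = 3676.344 m³. Target absorption A₂ = 0.161 × 3676.344 / 6.65 = 89.006 sabins.
Absorption to add: 89.006 − 42.324 = 46.682 sabins.
Net gain per sq m: Δα = 0.75 − 0.03 = 0.72.
Panel area = 46.682 / 0.72 = 64.8 sq m.

64.8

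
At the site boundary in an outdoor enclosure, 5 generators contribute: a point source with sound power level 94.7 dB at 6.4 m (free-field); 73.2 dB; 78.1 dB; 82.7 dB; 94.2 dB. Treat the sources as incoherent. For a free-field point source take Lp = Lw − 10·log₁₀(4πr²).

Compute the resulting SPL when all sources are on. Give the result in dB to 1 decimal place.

94.6 dB

Source at 6.4 m: Lp = 94.7 − 10·log₁₀(4π·6.4²) = 94.7 − 10·log₁₀(514.719) = 67.6 dB.
Converting to relative power and adding: 10^(67.6/10) + 10^(73.2/10) + 10^(78.1/10) + 10^(82.7/10) + 10^(94.2/10) = 2.908e+09.
L_total = 10·log₁₀(2.908e+09) = 94.6 dB.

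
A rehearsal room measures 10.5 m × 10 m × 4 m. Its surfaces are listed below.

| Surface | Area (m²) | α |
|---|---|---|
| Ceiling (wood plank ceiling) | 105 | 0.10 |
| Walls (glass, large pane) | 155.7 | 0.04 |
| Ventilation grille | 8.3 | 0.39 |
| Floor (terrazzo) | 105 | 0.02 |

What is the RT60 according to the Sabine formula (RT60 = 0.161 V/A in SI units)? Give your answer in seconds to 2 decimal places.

Equivalent absorption area: A = 105×0.10 + 155.7×0.04 + 8.3×0.39 + 105×0.02 = 22.065 m².
Volume V = 10.5 × 10 × 4 = 420 m³.
T = 0.161 V/A = 0.161·420/22.065 = 3.06 s.

3.06 seconds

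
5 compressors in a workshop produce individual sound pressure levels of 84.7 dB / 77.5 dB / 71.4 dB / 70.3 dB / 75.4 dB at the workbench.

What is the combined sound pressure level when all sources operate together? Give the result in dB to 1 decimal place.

Σ 10^(Lᵢ/10) = 4.105e+08.
L_total = 10·log₁₀(4.105e+08) = 86.1 dB.

86.1 dB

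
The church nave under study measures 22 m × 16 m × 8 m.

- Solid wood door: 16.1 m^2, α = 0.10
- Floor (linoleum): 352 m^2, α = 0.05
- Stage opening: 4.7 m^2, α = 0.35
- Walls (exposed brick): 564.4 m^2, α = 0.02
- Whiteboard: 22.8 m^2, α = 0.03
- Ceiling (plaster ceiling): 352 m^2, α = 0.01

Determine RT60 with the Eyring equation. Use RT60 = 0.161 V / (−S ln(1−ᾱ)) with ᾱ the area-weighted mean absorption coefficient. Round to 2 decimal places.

S = Σ Sᵢ = 1312.0 m^2.
Absorption A = 16.1×0.10 + 352×0.05 + 4.7×0.35 + 564.4×0.02 + 22.8×0.03 + 352×0.01 = 36.347 sabins.
ᾱ = 36.347 / 1312.0 = 0.0277.
Eyring denominator: −S ln(1−ᾱ) = 36.855.
V = 22 × 16 × 8 = 2816 m³.
RT60 = 0.161 × 2816 / 36.855 = 12.30 s.

12.30 s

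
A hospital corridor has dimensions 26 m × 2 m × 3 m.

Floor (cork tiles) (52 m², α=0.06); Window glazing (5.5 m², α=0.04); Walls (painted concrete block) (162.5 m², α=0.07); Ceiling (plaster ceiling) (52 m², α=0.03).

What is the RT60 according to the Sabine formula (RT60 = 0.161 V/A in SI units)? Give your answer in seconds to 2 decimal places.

1.54 seconds

Total absorption A = 52*0.06 + 5.5*0.04 + 162.5*0.07 + 52*0.03
  = 3.120 + 0.220 + 11.375 + 1.560 = 16.275 m² sabins.
Room volume: 156 m³.
Sabine: RT60 = 0.161 × 156 / 16.275 = 1.54 s.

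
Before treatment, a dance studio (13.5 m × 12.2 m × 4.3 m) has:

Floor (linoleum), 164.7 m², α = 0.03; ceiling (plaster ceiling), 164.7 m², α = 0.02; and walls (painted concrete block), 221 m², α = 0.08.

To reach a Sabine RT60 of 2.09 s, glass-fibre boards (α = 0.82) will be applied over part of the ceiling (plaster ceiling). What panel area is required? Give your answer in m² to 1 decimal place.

Summing Sᵢαᵢ: 4.941 + 3.294 + 17.680 → A₁ = 25.915 sabins.
V = 708.21 m³. Target absorption A₂ = 0.161 × 708.21 / 2.09 = 54.556 sabins.
Absorption to add: 54.556 − 25.915 = 28.641 sabins.
Each m² of panel replacing the ceiling (plaster ceiling) adds (0.82 − 0.02) = 0.80 sabins.
Panel area = 28.641 / 0.80 = 35.8 m².

35.8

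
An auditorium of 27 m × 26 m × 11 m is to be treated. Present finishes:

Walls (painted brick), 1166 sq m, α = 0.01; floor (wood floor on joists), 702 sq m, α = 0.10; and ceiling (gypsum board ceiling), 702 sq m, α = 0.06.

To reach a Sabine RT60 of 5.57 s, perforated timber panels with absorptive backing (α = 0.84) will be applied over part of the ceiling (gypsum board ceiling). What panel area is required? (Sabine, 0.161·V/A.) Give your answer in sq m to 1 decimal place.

Equivalent absorption area: A₁ = 1166×0.01 + 702×0.10 + 702×0.06 = 123.980 sq m.
Required A₂ = 0.161·7722/5.57 = 223.203 sabins.
Absorption to add: 223.203 − 123.980 = 99.223 sabins.
Each sq m of panel replacing the ceiling (gypsum board ceiling) adds (0.84 − 0.06) = 0.78 sabins.
Panel area = 99.223 / 0.78 = 127.2 sq m.

127.2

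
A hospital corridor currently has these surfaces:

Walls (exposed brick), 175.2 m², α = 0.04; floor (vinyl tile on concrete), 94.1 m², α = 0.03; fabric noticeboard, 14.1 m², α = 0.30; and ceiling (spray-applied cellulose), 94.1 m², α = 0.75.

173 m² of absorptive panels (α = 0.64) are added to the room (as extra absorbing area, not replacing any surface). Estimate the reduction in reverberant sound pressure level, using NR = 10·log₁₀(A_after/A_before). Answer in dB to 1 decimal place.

3.6 dB

A_before = Σ Sᵢαᵢ = 175.2×0.04 + 94.1×0.03 + 14.1×0.30 + 94.1×0.75 = 84.636 sabins.
Treatment contributes 173·0.64 = 110.720 sabins.
A_after = 84.636 + 110.720 = 195.356 sabins.
Reduction = 10 log₁₀(A_after/A_before) = 10 log₁₀(2.3082) = 3.6 dB.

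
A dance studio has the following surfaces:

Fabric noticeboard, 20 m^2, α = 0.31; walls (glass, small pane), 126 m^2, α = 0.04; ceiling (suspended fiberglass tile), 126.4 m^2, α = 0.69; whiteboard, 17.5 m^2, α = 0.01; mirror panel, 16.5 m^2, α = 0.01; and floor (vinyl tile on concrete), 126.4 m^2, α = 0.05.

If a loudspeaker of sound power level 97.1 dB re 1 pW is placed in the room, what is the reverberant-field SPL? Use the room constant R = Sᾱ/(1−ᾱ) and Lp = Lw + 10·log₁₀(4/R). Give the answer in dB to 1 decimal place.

Σ(Sᵢαᵢ) = 20×0.31 + 126×0.04 + 126.4×0.69 + 17.5×0.01 + 16.5×0.01 + 126.4×0.05 = 105.116; total area S = 432.8 m^2.
ᾱ = 0.2429, so room constant R = A/(1−ᾱ) = 138.840 m^2.
Lp = Lw + 10 log₁₀(4/R) = 97.1 -15.40 = 81.7 dB.

81.7 dB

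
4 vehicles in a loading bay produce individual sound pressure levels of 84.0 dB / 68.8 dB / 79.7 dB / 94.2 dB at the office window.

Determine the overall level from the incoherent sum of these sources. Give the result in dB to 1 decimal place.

Converting to relative power and adding: 10^(84.0/10) + 10^(68.8/10) + 10^(79.7/10) + 10^(94.2/10) = 2.982e+09.
Back to dB: 10·log₁₀ Σ = 94.7 dB.

94.7 dB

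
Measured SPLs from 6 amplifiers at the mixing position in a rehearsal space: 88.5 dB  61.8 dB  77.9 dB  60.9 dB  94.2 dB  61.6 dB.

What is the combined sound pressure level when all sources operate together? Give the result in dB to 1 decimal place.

95.3 dB

Converting to relative power and adding: 10^(88.5/10) + 10^(61.8/10) + 10^(77.9/10) + 10^(60.9/10) + 10^(94.2/10) + 10^(61.6/10) = 3.404e+09.
Combined level = 10 log₁₀(3.404e+09) = 95.3 dB.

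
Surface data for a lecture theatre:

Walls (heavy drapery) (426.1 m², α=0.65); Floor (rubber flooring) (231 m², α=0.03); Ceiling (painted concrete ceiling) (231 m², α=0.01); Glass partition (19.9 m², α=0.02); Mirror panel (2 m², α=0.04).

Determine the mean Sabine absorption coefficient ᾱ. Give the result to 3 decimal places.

S = Σ Sᵢ = 426.1 + 231 + 231 + 19.9 + 2 = 910.0 m².
Σ(Sᵢαᵢ) = 426.1×0.65 + 231×0.03 + 231×0.01 + 19.9×0.02 + 2×0.04 = 286.683.
ᾱ = 286.683 / 910.0 = 0.315.

0.315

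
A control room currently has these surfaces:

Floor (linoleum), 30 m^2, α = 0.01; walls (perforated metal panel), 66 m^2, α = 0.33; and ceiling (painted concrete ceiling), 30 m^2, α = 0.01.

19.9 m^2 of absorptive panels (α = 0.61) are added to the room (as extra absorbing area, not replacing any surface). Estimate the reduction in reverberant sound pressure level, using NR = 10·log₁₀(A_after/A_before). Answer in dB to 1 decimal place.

1.9 dB

Summing Sᵢαᵢ: 0.300 + 21.780 + 0.300 → A_before = 22.380 sabins.
Added absorption = 19.9 × 0.61 = 12.139 sabins.
A_after = 22.380 + 12.139 = 34.519 sabins.
NR = 10·log₁₀(34.519/22.380) = 1.9 dB.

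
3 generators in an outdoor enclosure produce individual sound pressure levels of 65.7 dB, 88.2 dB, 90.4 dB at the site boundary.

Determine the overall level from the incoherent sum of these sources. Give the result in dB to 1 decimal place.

Converting to relative power and adding: 10^(65.7/10) + 10^(88.2/10) + 10^(90.4/10) = 1.761e+09.
Back to dB: 10·log₁₀ Σ = 92.5 dB.

92.5 dB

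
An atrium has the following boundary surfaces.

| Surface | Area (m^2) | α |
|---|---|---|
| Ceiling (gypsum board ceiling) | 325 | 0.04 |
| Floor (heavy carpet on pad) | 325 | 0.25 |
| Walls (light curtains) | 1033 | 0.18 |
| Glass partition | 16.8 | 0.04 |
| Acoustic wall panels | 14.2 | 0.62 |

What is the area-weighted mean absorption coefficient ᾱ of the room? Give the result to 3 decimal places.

0.169

S = Σ Sᵢ = 325 + 325 + 1033 + 16.8 + 14.2 = 1714.0 m^2.
Weighted sum Σ Sα = 289.666.
ᾱ = 289.666 / 1714.0 = 0.169.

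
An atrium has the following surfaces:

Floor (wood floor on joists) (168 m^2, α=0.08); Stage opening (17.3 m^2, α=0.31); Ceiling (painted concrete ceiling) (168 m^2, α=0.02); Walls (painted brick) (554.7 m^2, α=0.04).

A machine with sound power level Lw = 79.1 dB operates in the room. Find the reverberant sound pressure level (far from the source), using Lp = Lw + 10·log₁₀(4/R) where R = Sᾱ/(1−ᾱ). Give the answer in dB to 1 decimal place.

68.4 dB

Σ(Sᵢαᵢ) = 168×0.08 + 17.3×0.31 + 168×0.02 + 554.7×0.04 = 44.351; total area S = 908.0 m^2.
ᾱ = 0.0488, so room constant R = A/(1−ᾱ) = 46.626 m^2.
Lp = Lw + 10 log₁₀(4/R) = 79.1 -10.67 = 68.4 dB.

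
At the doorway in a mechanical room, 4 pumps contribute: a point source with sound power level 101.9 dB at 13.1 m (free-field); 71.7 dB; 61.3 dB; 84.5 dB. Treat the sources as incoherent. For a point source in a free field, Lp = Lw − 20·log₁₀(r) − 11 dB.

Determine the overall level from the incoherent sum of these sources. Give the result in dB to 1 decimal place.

84.8 dB

Source at 13.1 m: Lp = 101.9 − 20·log₁₀(13.1) − 11 = 68.6 dB.
Sum in the linear (power) domain: Σ 10^(Lᵢ/10) = 10^(68.6/10) + 10^(71.7/10) + 10^(61.3/10) + 10^(84.5/10) = 3.052e+08.
L_total = 10·log₁₀(3.052e+08) = 84.8 dB.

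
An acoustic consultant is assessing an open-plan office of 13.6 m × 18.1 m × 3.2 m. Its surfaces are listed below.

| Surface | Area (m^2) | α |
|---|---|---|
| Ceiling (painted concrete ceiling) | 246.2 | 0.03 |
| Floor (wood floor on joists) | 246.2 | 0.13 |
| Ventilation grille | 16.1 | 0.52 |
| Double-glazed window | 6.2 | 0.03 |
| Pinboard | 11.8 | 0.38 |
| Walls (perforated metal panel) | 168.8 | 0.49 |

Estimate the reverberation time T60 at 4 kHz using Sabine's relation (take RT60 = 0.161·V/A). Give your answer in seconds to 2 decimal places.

Total absorption A = 246.2*0.03 + 246.2*0.13 + 16.1*0.52 + 6.2*0.03 + 11.8*0.38 + 168.8*0.49
  = 7.386 + 32.006 + 8.372 + 0.186 + 4.484 + 82.712 = 135.146 m^2 sabins.
V = 13.6·18.1·3.2 = 787.712 m³.
Sabine: RT60 = 0.161 × 787.712 / 135.146 = 0.94 s.

0.94 sec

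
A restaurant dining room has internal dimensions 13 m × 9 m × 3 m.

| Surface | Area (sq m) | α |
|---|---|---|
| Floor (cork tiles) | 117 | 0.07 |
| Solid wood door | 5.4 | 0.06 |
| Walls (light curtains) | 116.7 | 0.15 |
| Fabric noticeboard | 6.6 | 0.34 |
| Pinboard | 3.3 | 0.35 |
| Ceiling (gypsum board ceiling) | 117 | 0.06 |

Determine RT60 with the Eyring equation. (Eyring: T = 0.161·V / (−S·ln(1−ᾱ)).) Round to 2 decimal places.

1.47 s

Total surface area S = 117 + 5.4 + 116.7 + 6.6 + 3.3 + 117 = 366.0 sq m.
Σ(Sᵢαᵢ) = 117×0.07 + 5.4×0.06 + 116.7×0.15 + 6.6×0.34 + 3.3×0.35 + 117×0.06 = 36.438.
Mean coefficient ᾱ = A/S = 0.0996.
Eyring denominator: −S ln(1−ᾱ) = 38.399.
V = 13 × 9 × 3 = 351 m³.
T = 0.161·V/[−S·ln(1−ᾱ)] = 0.161·351/38.399 = 1.47 s.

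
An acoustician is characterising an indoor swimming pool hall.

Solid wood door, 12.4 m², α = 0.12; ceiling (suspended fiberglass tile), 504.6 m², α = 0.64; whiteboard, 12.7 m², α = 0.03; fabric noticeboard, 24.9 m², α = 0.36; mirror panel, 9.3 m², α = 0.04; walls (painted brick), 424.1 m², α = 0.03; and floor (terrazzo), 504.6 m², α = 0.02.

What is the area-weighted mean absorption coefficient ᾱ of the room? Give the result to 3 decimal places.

0.239

S = Σ Sᵢ = 12.4 + 504.6 + 12.7 + 24.9 + 9.3 + 424.1 + 504.6 = 1492.6 m².
Σ(Sᵢαᵢ) = 12.4*0.12 + 504.6*0.64 + 12.7*0.03 + 24.9*0.36 + 9.3*0.04 + 424.1*0.03 + 504.6*0.02 = 356.964.
ᾱ = A/S = 0.239.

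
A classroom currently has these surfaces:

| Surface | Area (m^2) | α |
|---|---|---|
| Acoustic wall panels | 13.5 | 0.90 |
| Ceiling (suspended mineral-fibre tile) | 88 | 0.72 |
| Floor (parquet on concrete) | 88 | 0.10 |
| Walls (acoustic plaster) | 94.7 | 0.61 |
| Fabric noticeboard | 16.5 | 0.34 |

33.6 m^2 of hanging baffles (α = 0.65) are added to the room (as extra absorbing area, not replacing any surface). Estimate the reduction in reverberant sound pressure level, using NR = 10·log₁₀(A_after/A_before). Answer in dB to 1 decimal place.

Summing Sᵢαᵢ: 12.150 + 63.360 + 8.800 + 57.767 + 5.610 → A_before = 147.687 sabins.
Added absorption = 33.6 × 0.65 = 21.840 sabins.
A_after = 147.687 + 21.840 = 169.527 sabins.
NR = 10·log₁₀(169.527/147.687) = 0.6 dB.

0.6 dB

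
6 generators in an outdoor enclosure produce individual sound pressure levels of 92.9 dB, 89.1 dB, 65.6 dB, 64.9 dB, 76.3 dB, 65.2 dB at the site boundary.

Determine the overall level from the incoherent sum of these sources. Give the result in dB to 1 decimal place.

94.5 dB

Converting to relative power and adding: 10^(92.9/10) + 10^(89.1/10) + 10^(65.6/10) + 10^(64.9/10) + 10^(76.3/10) + 10^(65.2/10) = 2.815e+09.
Back to dB: 10·log₁₀ Σ = 94.5 dB.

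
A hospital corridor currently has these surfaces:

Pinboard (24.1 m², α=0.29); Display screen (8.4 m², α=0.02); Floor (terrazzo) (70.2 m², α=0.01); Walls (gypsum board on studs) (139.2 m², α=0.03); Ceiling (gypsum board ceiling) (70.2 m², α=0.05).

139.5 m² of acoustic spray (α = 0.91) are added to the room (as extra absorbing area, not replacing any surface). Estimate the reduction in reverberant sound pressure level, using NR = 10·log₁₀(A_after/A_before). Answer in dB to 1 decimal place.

Equivalent absorption area: A_before = 24.1×0.29 + 8.4×0.02 + 70.2×0.01 + 139.2×0.03 + 70.2×0.05 = 15.545 m².
Added absorption = 139.5 × 0.91 = 126.945 sabins.
A_after = 15.545 + 126.945 = 142.490 sabins.
NR = 10·log₁₀(142.490/15.545) = 9.6 dB.

9.6 dB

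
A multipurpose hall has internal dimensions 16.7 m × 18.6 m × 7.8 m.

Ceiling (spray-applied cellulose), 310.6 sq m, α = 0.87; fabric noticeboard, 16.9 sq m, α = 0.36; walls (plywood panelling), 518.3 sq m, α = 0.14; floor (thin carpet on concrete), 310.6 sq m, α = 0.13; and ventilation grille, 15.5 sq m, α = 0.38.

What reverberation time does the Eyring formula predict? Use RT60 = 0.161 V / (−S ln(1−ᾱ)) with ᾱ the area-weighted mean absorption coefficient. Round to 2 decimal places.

0.81 sec

S = Σ Sᵢ = 1171.9 sq m.
Σ(Sᵢαᵢ) = 310.6×0.87 + 16.9×0.36 + 518.3×0.14 + 310.6×0.13 + 15.5×0.38 = 395.136.
ᾱ = 395.136 / 1171.9 = 0.3372.
Eyring denominator: −S ln(1−ᾱ) = 481.981.
V = 16.7 × 18.6 × 7.8 = 2422.836 m³.
T = 0.161·V/[−S·ln(1−ᾱ)] = 0.161·2422.836/481.981 = 0.81 s.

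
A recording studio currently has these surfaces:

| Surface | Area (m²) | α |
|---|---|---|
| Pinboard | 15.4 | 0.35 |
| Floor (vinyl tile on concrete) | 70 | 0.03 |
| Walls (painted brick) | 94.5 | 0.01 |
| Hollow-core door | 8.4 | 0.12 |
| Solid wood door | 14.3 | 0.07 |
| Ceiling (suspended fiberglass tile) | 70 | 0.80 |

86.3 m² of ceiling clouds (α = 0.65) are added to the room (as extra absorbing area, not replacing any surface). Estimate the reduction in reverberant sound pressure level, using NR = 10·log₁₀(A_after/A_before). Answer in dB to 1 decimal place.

2.7 dB

Total absorption A_before = 15.4×0.35 + 70×0.03 + 94.5×0.01 + 8.4×0.12 + 14.3×0.07 + 70×0.80
  = 5.390 + 2.100 + 0.945 + 1.008 + 1.001 + 56.000 = 66.444 m² sabins.
Added absorption = 86.3 × 0.65 = 56.095 sabins.
New total A_after = 122.539 sabins.
Reduction = 10 log₁₀(A_after/A_before) = 10 log₁₀(1.8442) = 2.7 dB.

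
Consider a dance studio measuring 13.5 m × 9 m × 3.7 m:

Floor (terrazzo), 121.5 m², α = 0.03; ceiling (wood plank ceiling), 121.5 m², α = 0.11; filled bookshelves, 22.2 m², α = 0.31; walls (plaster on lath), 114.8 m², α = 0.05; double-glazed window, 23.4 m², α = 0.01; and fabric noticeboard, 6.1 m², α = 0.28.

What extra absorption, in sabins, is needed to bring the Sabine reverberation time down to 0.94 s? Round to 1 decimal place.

Total absorption A₁ = 121.5×0.03 + 121.5×0.11 + 22.2×0.31 + 114.8×0.05 + 23.4×0.01 + 6.1×0.28
  = 3.645 + 13.365 + 6.882 + 5.740 + 0.234 + 1.708 = 31.574 m² sabins.
Target A₂ = 0.161·449.55/0.94 = 76.997 sabins (V = 449.55 m³).
ΔA = A₂ − A₁ = 76.997 − 31.574 = 45.4 sabins.

45.4 sabins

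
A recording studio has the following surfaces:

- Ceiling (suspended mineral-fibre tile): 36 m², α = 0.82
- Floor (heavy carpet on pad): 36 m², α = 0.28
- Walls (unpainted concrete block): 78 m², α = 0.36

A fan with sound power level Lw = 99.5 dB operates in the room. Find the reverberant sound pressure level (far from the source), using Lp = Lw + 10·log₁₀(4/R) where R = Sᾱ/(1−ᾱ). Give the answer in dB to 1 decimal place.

A = 67.680 sabins; S = 150.0 m².
ᾱ = 0.4512, so room constant R = A/(1−ᾱ) = 123.324 m².
Lp = 99.5 + 10·log₁₀(4/123.324) = 99.5 + (-14.89) = 84.6 dB.

84.6 dB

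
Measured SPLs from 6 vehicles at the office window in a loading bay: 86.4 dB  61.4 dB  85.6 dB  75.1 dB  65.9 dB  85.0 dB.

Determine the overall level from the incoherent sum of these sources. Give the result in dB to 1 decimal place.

90.6 dB

Σ 10^(Lᵢ/10) = 1.153e+09.
Combined level = 10 log₁₀(1.153e+09) = 90.6 dB.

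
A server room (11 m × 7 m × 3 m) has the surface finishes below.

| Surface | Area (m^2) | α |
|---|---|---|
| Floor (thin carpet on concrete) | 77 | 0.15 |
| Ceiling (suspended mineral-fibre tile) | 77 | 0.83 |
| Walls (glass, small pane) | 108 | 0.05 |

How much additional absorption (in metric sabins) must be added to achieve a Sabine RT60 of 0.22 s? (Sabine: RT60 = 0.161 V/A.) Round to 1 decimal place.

88.2 sabins

Equivalent absorption area: A₁ = 77×0.15 + 77×0.83 + 108×0.05 = 80.860 m^2.
Target A₂ = 0.161·231/0.22 = 169.050 sabins (V = 231 m³).
ΔA = A₂ − A₁ = 169.050 − 80.860 = 88.2 sabins.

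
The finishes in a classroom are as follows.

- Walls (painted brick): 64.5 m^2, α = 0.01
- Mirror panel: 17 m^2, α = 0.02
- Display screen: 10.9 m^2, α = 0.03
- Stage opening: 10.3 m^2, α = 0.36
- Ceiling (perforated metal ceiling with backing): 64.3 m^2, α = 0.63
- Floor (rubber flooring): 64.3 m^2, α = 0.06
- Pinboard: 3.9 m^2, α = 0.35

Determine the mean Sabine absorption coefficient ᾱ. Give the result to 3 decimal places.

S = Σ Sᵢ = 64.5 + 17 + 10.9 + 10.3 + 64.3 + 64.3 + 3.9 = 235.2 m^2.
Σ(Sᵢαᵢ) = 64.5·0.01 + 17·0.02 + 10.9·0.03 + 10.3·0.36 + 64.3·0.63 + 64.3·0.06 + 3.9·0.35 = 50.752.
ᾱ = 50.752 / 235.2 = 0.216.

0.216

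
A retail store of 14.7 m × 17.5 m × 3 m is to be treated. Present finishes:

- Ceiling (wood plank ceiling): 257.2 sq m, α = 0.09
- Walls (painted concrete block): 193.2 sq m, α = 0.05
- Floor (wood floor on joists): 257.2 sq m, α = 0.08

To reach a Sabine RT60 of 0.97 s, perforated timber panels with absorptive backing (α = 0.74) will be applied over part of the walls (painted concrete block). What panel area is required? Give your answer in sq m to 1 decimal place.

A₁ = Σ Sᵢαᵢ = 257.2×0.09 + 193.2×0.05 + 257.2×0.08 = 53.384 sabins.
V = 771.75 m³. Target absorption A₂ = 0.161 × 771.75 / 0.97 = 128.095 sabins.
ΔA needed = 128.095 − 53.384 = 74.711 sabins.
Net gain per sq m: Δα = 0.74 − 0.05 = 0.69.
Panel area = 74.711 / 0.69 = 108.3 sq m.

108.3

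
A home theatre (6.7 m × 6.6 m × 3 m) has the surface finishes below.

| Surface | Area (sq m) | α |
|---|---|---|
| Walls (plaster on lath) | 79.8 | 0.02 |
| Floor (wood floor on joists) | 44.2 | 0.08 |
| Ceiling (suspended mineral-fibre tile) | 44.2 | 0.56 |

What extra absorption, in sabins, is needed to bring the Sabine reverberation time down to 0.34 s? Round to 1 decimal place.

Equivalent absorption area: A₁ = 79.8·0.02 + 44.2·0.08 + 44.2·0.56 = 29.884 sq m.
For T = 0.34 s, need A₂ = 0.161·V/T = 0.161·132.66/0.34 = 62.818 sabins.
Additional absorption ΔA = 62.818 − 29.884 = 32.9 sabins.

32.9 sabins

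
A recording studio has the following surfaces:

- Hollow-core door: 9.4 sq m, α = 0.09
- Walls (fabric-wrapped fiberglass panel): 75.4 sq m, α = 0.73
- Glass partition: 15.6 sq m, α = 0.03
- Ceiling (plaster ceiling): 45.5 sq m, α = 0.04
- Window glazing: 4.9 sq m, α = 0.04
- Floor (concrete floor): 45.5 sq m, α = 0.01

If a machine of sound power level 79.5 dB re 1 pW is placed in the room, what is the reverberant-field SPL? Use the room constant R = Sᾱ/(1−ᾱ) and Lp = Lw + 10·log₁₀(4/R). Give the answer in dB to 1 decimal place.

66.3 dB

A = 58.827 sabins; S = 196.3 sq m.
ᾱ = 58.827/196.3 = 0.2997; R = Sᾱ/(1−ᾱ) = 58.827/(1−0.2997) = 84.003 sq m.
Lp = 79.5 + 10·log₁₀(4/84.003) = 79.5 + (-13.22) = 66.3 dB.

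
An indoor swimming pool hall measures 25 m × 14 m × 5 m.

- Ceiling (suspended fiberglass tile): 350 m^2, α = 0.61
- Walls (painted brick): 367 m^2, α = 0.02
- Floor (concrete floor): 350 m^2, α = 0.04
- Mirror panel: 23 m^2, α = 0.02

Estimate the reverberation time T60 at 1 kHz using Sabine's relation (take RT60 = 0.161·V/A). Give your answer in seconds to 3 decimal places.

1.197 s

Summing Sᵢαᵢ: 213.500 + 7.340 + 14.000 + 0.460 → A = 235.300 sabins.
V = 25·14·5 = 1750 m³.
T = 0.161 V/A = 0.161·1750/235.300 = 1.197 s.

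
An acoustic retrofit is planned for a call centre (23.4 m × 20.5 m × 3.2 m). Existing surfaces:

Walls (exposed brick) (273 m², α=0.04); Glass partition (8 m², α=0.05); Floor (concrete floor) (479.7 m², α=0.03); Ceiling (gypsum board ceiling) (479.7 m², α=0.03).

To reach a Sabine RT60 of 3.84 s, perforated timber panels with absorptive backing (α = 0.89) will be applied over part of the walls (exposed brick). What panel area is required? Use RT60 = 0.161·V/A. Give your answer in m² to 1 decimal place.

28.5

A₁ = Σ Sᵢαᵢ = 273·0.04 + 8·0.05 + 479.7·0.03 + 479.7·0.03 = 40.102 sabins.
V = 1535.04 m³. Target absorption A₂ = 0.161 × 1535.04 / 3.84 = 64.360 sabins.
ΔA needed = 64.360 − 40.102 = 24.258 sabins.
Each m² of panel replacing the walls (exposed brick) adds (0.89 − 0.04) = 0.85 sabins.
Area = ΔA/Δα = 24.258/0.85 = 28.5 m².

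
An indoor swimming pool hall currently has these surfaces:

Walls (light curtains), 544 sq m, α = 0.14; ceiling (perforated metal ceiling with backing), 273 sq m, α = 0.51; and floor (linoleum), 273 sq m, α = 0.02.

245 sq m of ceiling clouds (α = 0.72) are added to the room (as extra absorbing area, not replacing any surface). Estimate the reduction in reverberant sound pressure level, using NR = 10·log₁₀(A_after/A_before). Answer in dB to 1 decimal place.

Total absorption A_before = 544·0.14 + 273·0.51 + 273·0.02
  = 76.160 + 139.230 + 5.460 = 220.850 sq m sabins.
Treatment contributes 245·0.72 = 176.400 sabins.
New total A_after = 397.250 sabins.
Reduction = 10 log₁₀(A_after/A_before) = 10 log₁₀(1.7987) = 2.5 dB.

2.5 dB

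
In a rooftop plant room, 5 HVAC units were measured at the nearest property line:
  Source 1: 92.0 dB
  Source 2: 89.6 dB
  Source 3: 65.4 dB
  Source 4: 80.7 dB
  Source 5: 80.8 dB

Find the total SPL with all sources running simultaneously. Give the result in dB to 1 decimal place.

Sum in the linear (power) domain: Σ 10^(Lᵢ/10) = 10^(92.0/10) + 10^(89.6/10) + 10^(65.4/10) + 10^(80.7/10) + 10^(80.8/10) = 2.738e+09.
Combined level = 10 log₁₀(2.738e+09) = 94.4 dB.

94.4 dB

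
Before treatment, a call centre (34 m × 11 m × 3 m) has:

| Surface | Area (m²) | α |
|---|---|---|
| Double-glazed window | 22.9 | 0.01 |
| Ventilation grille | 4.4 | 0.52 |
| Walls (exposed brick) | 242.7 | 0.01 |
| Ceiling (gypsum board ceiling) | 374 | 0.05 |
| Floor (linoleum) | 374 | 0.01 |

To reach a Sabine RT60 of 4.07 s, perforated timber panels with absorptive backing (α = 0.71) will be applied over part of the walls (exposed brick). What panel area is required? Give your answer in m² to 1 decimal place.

24.3

Equivalent absorption area: A₁ = 22.9×0.01 + 4.4×0.52 + 242.7×0.01 + 374×0.05 + 374×0.01 = 27.384 m².
V = 1122 m³. Target absorption A₂ = 0.161 × 1122 / 4.07 = 44.384 sabins.
ΔA needed = 44.384 − 27.384 = 17.000 sabins.
Net gain per m²: Δα = 0.71 − 0.01 = 0.70.
Area = ΔA/Δα = 17.000/0.70 = 24.3 m².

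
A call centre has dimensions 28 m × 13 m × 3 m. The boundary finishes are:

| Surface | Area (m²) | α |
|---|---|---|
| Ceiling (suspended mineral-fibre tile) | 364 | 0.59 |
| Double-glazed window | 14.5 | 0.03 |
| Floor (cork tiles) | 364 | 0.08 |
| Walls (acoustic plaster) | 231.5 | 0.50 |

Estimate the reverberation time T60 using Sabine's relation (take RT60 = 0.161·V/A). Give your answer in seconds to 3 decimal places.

Equivalent absorption area: A = 364·0.59 + 14.5·0.03 + 364·0.08 + 231.5·0.50 = 360.065 m².
V = 28·13·3 = 1092 m³.
RT60 = 0.161 · V / A = 0.161 × 1092 / 360.065 = 0.488 s.

0.488 s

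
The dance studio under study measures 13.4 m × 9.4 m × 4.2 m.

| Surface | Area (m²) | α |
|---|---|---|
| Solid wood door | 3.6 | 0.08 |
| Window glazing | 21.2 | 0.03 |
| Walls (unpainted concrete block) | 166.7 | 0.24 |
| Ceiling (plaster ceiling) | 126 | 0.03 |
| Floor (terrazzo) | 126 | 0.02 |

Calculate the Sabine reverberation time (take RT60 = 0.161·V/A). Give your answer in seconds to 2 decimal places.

1.80 s

Total absorption A = 3.6×0.08 + 21.2×0.03 + 166.7×0.24 + 126×0.03 + 126×0.02
  = 0.288 + 0.636 + 40.008 + 3.780 + 2.520 = 47.232 m² sabins.
V = 13.4·9.4·4.2 = 529.032 m³.
Sabine: RT60 = 0.161 × 529.032 / 47.232 = 1.80 s.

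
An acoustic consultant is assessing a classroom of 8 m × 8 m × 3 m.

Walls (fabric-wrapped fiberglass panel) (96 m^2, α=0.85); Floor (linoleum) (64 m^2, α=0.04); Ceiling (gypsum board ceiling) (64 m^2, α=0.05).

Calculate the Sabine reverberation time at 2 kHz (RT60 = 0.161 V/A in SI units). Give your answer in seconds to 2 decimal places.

A = Σ Sᵢαᵢ = 96*0.85 + 64*0.04 + 64*0.05 = 87.360 sabins.
Volume V = 8 × 8 × 3 = 192 m³.
RT60 = 0.161 · V / A = 0.161 × 192 / 87.360 = 0.35 s.

0.35 s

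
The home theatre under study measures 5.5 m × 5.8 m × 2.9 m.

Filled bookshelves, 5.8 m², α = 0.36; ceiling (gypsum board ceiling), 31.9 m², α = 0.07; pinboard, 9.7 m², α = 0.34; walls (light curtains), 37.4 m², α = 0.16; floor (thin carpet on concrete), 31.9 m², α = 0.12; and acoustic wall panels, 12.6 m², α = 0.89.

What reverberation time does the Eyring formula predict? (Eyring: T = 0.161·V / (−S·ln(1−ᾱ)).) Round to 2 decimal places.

Total surface area S = 5.8 + 31.9 + 9.7 + 37.4 + 31.9 + 12.6 = 129.3 m².
Σ(Sᵢαᵢ) = 5.8×0.36 + 31.9×0.07 + 9.7×0.34 + 37.4×0.16 + 31.9×0.12 + 12.6×0.89 = 28.645.
Mean coefficient ᾱ = A/S = 0.2215.
−S·ln(1−ᾱ) = −129.3 × ln(1 − 0.2215) = 32.375.
V = 5.5 × 5.8 × 2.9 = 92.51 m³.
T = 0.161·V/[−S·ln(1−ᾱ)] = 0.161·92.51/32.375 = 0.46 s.

0.46 s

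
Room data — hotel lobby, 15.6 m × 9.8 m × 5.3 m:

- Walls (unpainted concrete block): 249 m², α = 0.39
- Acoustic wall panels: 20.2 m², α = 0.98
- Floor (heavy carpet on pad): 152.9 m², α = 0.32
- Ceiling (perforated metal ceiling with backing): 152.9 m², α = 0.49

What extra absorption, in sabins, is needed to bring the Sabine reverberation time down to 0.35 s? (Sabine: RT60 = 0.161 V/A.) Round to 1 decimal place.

132.0 sabins

A₁ = Σ Sᵢαᵢ = 249*0.39 + 20.2*0.98 + 152.9*0.32 + 152.9*0.49 = 240.755 sabins.
For T = 0.35 s, need A₂ = 0.161·V/T = 0.161·810.264/0.35 = 372.721 sabins.
ΔA = A₂ − A₁ = 372.721 − 240.755 = 132.0 sabins.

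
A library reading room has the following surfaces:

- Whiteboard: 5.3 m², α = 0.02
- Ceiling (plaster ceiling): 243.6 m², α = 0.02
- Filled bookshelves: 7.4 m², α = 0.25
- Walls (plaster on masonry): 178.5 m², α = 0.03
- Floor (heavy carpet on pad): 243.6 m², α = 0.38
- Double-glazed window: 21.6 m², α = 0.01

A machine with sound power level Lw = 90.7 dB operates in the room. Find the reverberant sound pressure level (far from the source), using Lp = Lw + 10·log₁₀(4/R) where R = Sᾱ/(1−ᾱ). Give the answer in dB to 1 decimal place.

A = 104.967 sabins; S = 700.0 m².
ᾱ = 104.967/700.0 = 0.1500; R = Sᾱ/(1−ᾱ) = 104.967/(1−0.1500) = 123.491 m².
Lp = 90.7 + 10·log₁₀(4/123.491) = 90.7 + (-14.90) = 75.8 dB.

75.8 dB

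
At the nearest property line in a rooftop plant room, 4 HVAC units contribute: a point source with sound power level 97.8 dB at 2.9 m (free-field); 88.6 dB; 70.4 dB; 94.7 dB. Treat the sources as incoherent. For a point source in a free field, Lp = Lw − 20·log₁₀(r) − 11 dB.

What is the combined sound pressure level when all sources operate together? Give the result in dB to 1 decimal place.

95.7 dB

Source at 2.9 m: Lp = 97.8 − 20·log₁₀(2.9) − 11 = 77.6 dB.
Sum in the linear (power) domain: Σ 10^(Lᵢ/10) = 10^(77.6/10) + 10^(88.6/10) + 10^(70.4/10) + 10^(94.7/10) = 3.744e+09.
L_total = 10·log₁₀(3.744e+09) = 95.7 dB.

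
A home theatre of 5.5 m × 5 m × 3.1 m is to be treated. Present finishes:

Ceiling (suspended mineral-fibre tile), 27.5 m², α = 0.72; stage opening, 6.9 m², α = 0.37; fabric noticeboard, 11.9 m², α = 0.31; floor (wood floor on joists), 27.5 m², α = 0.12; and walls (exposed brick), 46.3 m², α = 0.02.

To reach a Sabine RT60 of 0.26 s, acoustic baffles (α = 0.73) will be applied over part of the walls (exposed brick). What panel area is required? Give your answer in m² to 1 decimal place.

Total absorption A₁ = 27.5*0.72 + 6.9*0.37 + 11.9*0.31 + 27.5*0.12 + 46.3*0.02
  = 19.800 + 2.553 + 3.689 + 3.300 + 0.926 = 30.268 m² sabins.
V = 85.25 m³. Target absorption A₂ = 0.161 × 85.25 / 0.26 = 52.789 sabins.
Absorption to add: 52.789 − 30.268 = 22.521 sabins.
Net gain per m²: Δα = 0.73 − 0.02 = 0.71.
Area = ΔA/Δα = 22.521/0.71 = 31.7 m².

31.7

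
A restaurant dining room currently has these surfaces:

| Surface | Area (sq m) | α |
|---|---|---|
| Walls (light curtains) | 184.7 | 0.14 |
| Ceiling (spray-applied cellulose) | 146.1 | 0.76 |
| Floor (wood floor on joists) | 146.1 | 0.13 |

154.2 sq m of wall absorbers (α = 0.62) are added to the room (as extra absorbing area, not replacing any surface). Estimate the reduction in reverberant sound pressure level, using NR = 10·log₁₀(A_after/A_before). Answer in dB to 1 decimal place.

A_before = Σ Sᵢαᵢ = 184.7*0.14 + 146.1*0.76 + 146.1*0.13 = 155.887 sabins.
Treatment contributes 154.2·0.62 = 95.604 sabins.
A_after = 155.887 + 95.604 = 251.491 sabins.
Reduction = 10 log₁₀(A_after/A_before) = 10 log₁₀(1.6133) = 2.1 dB.

2.1 dB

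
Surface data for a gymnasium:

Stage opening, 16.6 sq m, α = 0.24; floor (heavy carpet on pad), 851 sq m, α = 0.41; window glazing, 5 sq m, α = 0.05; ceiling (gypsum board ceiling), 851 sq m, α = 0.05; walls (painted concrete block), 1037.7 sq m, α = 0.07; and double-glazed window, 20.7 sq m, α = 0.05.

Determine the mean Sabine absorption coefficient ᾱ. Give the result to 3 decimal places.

0.169

Total surface area S = 2782.0 sq m.
Σ(Sᵢαᵢ) = 16.6*0.24 + 851*0.41 + 5*0.05 + 851*0.05 + 1037.7*0.07 + 20.7*0.05 = 469.368.
ᾱ = A/S = 0.169.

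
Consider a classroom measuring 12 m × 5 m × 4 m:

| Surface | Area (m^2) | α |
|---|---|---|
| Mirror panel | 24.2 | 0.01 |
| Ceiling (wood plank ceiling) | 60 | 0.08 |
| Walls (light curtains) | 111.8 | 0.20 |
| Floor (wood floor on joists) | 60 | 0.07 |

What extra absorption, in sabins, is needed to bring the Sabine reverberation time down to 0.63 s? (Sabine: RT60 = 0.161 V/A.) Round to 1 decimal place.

29.7 sabins

Summing Sᵢαᵢ: 0.242 + 4.800 + 22.360 + 4.200 → A₁ = 31.602 sabins.
For T = 0.63 s, need A₂ = 0.161·V/T = 0.161·240/0.63 = 61.333 sabins.
Additional absorption ΔA = 61.333 − 31.602 = 29.7 sabins.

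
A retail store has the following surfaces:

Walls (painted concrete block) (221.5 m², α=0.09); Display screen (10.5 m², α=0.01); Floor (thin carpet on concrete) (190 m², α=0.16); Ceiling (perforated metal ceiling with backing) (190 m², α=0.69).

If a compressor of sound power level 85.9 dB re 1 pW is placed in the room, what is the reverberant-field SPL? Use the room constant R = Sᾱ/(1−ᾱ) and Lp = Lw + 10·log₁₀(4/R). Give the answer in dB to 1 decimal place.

67.8 dB

Σ(Sᵢαᵢ) = 221.5·0.09 + 10.5·0.01 + 190·0.16 + 190·0.69 = 181.540; total area S = 612.0 m².
ᾱ = 0.2966, so room constant R = A/(1−ᾱ) = 258.089 m².
Lp = Lw + 10 log₁₀(4/R) = 85.9 -18.10 = 67.8 dB.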